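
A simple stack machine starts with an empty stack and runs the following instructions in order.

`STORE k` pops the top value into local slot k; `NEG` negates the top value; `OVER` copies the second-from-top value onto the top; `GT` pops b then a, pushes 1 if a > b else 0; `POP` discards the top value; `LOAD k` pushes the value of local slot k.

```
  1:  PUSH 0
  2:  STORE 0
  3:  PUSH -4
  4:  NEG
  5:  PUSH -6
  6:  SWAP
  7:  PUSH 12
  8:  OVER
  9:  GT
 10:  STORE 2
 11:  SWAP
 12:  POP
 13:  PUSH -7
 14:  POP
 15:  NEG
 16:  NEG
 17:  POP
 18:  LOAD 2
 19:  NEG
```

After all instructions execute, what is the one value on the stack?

-1

PUSH 0  → 0
STORE 0 → (empty)
PUSH -4 → -4
NEG     → 4
PUSH -6 → 4 -6
SWAP    → -6 4
PUSH 12 → -6 4 12
OVER    → -6 4 12 4
GT      → -6 4 1
STORE 2 → -6 4
SWAP    → 4 -6
POP     → 4
PUSH -7 → 4 -7
POP     → 4
NEG     → -4
NEG     → 4
POP     → (empty)
LOAD 2  → 1
NEG     → -1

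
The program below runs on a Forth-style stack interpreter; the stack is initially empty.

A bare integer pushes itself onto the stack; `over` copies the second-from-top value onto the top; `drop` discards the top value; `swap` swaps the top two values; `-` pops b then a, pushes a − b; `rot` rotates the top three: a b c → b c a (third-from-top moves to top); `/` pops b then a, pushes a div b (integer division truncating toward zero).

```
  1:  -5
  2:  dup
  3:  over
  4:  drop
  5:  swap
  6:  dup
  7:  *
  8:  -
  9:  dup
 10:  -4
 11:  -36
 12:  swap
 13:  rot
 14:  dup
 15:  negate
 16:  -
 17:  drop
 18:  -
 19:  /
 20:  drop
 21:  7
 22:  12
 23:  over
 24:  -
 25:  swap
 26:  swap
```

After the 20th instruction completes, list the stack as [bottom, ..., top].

[]

-5     → -5
dup    → -5 -5
over   → -5 -5 -5
drop   → -5 -5
swap   → -5 -5
dup    → -5 -5 -5
*      → -5 25
-      → -30
dup    → -30 -30
-4     → -30 -30 -4
-36    → -30 -30 -4 -36
swap   → -30 -30 -36 -4
rot    → -30 -36 -4 -30
dup    → -30 -36 -4 -30 -30
negate → -30 -36 -4 -30 30
-      → -30 -36 -4 -60
drop   → -30 -36 -4
-      → -30 -32
/      → 0
drop   → (empty)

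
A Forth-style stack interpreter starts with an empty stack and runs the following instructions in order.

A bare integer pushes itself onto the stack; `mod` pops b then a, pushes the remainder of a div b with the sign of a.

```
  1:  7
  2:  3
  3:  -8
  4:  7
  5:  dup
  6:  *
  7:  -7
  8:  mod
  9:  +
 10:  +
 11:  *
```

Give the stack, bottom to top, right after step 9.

7   : 7
3   : 7 3
-8  : 7 3 -8
7   : 7 3 -8 7
dup : 7 3 -8 7 7
*   : 7 3 -8 49
-7  : 7 3 -8 49 -7
mod : 7 3 -8 0
+   : 7 3 -8

[7, 3, -8]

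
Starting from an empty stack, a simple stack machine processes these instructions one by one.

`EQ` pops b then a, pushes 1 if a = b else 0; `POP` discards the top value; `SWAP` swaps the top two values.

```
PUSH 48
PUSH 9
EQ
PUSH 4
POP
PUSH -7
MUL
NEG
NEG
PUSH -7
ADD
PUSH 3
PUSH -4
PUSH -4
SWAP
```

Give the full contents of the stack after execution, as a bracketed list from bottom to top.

PUSH 48 : 48
PUSH 9  : 48 9
EQ      : 0
PUSH 4  : 0 4
POP     : 0
PUSH -7 : 0 -7
MUL     : 0
NEG     : 0
NEG     : 0
PUSH -7 : 0 -7
ADD     : -7
PUSH 3  : -7 3
PUSH -4 : -7 3 -4
PUSH -4 : -7 3 -4 -4
SWAP    : -7 3 -4 -4

[-7, 3, -4, -4]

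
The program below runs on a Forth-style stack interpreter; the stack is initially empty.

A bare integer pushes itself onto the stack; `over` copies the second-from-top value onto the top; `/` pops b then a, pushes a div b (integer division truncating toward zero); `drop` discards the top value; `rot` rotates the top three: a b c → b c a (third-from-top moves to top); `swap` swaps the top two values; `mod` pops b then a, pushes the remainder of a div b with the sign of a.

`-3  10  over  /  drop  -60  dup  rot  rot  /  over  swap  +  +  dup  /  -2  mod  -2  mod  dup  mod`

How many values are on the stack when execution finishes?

1

-3   -> [-3]
10   -> [-3, 10]
over -> [-3, 10, -3]
/    -> [-3, -3]
drop -> [-3]
-60  -> [-3, -60]
dup  -> [-3, -60, -60]
rot  -> [-60, -60, -3]
rot  -> [-60, -3, -60]
/    -> [-60, 0]
over -> [-60, 0, -60]
swap -> [-60, -60, 0]
+    -> [-60, -60]
+    -> [-120]
dup  -> [-120, -120]
/    -> [1]
-2   -> [1, -2]
mod  -> [1]
-2   -> [1, -2]
mod  -> [1]
dup  -> [1, 1]
mod  -> [0]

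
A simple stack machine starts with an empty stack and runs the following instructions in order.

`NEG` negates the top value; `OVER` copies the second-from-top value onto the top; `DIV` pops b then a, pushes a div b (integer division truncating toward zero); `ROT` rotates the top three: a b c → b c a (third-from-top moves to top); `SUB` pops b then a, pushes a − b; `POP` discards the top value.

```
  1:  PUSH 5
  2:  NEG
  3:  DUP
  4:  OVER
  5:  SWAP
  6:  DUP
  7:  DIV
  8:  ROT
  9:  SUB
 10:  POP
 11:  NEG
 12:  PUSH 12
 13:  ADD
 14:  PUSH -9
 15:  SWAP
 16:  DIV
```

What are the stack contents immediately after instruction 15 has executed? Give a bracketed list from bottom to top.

PUSH 5  : 5
NEG     : -5
DUP     : -5 -5
OVER    : -5 -5 -5
SWAP    : -5 -5 -5
DUP     : -5 -5 -5 -5
DIV     : -5 -5 1
ROT     : -5 1 -5
SUB     : -5 6
POP     : -5
NEG     : 5
PUSH 12 : 5 12
ADD     : 17
PUSH -9 : 17 -9
SWAP    : -9 17

[-9, 17]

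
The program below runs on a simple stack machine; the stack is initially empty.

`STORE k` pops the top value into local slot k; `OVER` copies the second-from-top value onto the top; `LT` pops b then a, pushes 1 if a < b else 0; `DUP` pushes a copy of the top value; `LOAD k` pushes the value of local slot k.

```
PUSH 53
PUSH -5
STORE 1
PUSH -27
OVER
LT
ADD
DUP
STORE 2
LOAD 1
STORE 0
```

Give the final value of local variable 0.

-5

PUSH 53  → 53
PUSH -5  → 53 -5
STORE 1  → 53
PUSH -27 → 53 -27
OVER     → 53 -27 53
LT       → 53 1
ADD      → 54
DUP      → 54 54
STORE 2  → 54
LOAD 1   → 54 -5
STORE 0  → 54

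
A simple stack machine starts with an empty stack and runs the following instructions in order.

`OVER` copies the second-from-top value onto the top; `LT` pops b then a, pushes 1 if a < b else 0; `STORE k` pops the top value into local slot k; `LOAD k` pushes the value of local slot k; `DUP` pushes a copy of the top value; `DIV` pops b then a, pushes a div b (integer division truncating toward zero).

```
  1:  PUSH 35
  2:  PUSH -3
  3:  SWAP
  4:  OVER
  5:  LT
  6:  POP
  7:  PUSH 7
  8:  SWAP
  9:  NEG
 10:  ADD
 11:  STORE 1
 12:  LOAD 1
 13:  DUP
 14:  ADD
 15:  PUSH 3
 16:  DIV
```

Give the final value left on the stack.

PUSH 35 → 35
PUSH -3 → 35 -3
SWAP    → -3 35
OVER    → -3 35 -3
LT      → -3 0
POP     → -3
PUSH 7  → -3 7
SWAP    → 7 -3
NEG     → 7 3
ADD     → 10
STORE 1 → (empty)
LOAD 1  → 10
DUP     → 10 10
ADD     → 20
PUSH 3  → 20 3
DIV     → 6

6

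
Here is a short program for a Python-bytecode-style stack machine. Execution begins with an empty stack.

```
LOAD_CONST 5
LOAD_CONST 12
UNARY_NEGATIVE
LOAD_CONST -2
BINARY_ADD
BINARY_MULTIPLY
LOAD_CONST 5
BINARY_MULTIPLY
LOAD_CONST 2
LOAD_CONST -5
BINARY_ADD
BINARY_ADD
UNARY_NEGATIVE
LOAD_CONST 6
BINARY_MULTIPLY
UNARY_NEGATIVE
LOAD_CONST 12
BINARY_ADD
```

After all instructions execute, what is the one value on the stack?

-2106

LOAD_CONST 5     5
LOAD_CONST 12    5 12
UNARY_NEGATIVE   5 -12
LOAD_CONST -2    5 -12 -2
BINARY_ADD       5 -14
BINARY_MULTIPLY  -70
LOAD_CONST 5     -70 5
BINARY_MULTIPLY  -350
LOAD_CONST 2     -350 2
LOAD_CONST -5    -350 2 -5
BINARY_ADD       -350 -3
BINARY_ADD       -353
UNARY_NEGATIVE   353
LOAD_CONST 6     353 6
BINARY_MULTIPLY  2118
UNARY_NEGATIVE   -2118
LOAD_CONST 12    -2118 12
BINARY_ADD       -2106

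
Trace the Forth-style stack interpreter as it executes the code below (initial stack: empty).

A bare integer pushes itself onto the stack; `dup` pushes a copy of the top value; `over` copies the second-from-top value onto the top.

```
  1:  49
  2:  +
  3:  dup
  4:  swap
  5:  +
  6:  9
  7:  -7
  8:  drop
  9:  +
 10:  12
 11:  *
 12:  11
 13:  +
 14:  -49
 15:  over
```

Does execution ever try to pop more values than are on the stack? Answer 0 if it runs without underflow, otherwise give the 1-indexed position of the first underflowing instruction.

49 -> 49
+  — needs 2 operands, stack has 1 → underflow

2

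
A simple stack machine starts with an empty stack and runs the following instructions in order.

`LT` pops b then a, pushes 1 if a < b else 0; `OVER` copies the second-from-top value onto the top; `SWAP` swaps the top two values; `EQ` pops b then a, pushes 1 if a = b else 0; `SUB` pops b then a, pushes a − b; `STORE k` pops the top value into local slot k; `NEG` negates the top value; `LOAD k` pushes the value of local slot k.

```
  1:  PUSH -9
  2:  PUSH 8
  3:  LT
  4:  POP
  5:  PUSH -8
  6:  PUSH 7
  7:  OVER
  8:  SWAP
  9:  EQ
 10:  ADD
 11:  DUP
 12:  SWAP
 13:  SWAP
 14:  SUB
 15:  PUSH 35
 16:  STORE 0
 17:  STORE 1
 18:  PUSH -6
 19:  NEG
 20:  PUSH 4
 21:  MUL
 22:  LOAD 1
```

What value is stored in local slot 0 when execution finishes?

PUSH -9 → -9
PUSH 8  → -9 8
LT      → 1
POP     → (empty)
PUSH -8 → -8
PUSH 7  → -8 7
OVER    → -8 7 -8
SWAP    → -8 -8 7
EQ      → -8 0
ADD     → -8
DUP     → -8 -8
SWAP    → -8 -8
SWAP    → -8 -8
SUB     → 0
PUSH 35 → 0 35
STORE 0 → 0
STORE 1 → (empty)
PUSH -6 → -6
NEG     → 6
PUSH 4  → 6 4
MUL     → 24
LOAD 1  → 24 0

35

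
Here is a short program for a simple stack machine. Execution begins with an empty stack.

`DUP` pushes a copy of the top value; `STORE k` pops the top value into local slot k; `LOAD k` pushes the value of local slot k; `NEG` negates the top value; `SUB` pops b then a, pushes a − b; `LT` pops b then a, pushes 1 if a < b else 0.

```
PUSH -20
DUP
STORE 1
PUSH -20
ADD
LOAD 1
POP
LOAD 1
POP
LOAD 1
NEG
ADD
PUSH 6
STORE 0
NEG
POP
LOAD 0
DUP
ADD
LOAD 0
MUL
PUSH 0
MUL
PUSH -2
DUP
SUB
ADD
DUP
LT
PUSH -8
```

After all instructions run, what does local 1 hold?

-20

PUSH -20 : -20
DUP      : -20 -20
STORE 1  : -20
PUSH -20 : -20 -20
ADD      : -40
LOAD 1   : -40 -20
POP      : -40
LOAD 1   : -40 -20
POP      : -40
LOAD 1   : -40 -20
NEG      : -40 20
ADD      : -20
PUSH 6   : -20 6
STORE 0  : -20
NEG      : 20
POP      : (empty)
LOAD 0   : 6
DUP      : 6 6
ADD      : 12
LOAD 0   : 12 6
MUL      : 72
PUSH 0   : 72 0
MUL      : 0
PUSH -2  : 0 -2
DUP      : 0 -2 -2
SUB      : 0 0
ADD      : 0
DUP      : 0 0
LT       : 0
PUSH -8  : 0 -8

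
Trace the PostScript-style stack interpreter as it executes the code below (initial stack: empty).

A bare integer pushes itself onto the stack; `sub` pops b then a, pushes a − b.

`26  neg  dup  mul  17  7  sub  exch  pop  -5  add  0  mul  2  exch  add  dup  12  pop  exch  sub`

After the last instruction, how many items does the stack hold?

1

26   : 26
neg  : -26
dup  : -26 -26
mul  : 676
17   : 676 17
7    : 676 17 7
sub  : 676 10
exch : 10 676
pop  : 10
-5   : 10 -5
add  : 5
0    : 5 0
mul  : 0
2    : 0 2
exch : 2 0
add  : 2
dup  : 2 2
12   : 2 2 12
pop  : 2 2
exch : 2 2
sub  : 0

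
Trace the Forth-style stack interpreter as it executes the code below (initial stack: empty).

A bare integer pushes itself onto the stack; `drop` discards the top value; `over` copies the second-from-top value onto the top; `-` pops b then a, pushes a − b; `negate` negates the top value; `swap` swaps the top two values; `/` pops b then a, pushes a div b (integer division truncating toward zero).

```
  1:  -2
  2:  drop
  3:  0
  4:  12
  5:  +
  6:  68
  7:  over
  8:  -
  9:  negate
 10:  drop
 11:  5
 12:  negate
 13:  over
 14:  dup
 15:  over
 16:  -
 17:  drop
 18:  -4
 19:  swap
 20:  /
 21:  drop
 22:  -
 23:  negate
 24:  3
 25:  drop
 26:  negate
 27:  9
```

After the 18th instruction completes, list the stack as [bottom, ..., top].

[12, -5, 12, -4]

-2     -> [-2]
drop   -> []
0      -> [0]
12     -> [0, 12]
+      -> [12]
68     -> [12, 68]
over   -> [12, 68, 12]
-      -> [12, 56]
negate -> [12, -56]
drop   -> [12]
5      -> [12, 5]
negate -> [12, -5]
over   -> [12, -5, 12]
dup    -> [12, -5, 12, 12]
over   -> [12, -5, 12, 12, 12]
-      -> [12, -5, 12, 0]
drop   -> [12, -5, 12]
-4     -> [12, -5, 12, -4]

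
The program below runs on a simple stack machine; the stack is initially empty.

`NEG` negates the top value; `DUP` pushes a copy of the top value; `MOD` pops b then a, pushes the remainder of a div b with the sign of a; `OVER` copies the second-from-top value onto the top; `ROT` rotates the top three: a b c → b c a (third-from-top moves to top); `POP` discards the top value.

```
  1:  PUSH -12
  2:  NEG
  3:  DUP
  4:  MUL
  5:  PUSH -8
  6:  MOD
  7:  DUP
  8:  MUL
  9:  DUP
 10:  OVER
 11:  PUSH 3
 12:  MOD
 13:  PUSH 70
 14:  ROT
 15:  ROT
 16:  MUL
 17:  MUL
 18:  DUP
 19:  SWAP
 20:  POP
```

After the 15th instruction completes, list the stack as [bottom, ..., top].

[0, 70, 0, 0]

PUSH -12 → -12
NEG      → 12
DUP      → 12 12
MUL      → 144
PUSH -8  → 144 -8
MOD      → 0
DUP      → 0 0
MUL      → 0
DUP      → 0 0
OVER     → 0 0 0
PUSH 3   → 0 0 0 3
MOD      → 0 0 0
PUSH 70  → 0 0 0 70
ROT      → 0 0 70 0
ROT      → 0 70 0 0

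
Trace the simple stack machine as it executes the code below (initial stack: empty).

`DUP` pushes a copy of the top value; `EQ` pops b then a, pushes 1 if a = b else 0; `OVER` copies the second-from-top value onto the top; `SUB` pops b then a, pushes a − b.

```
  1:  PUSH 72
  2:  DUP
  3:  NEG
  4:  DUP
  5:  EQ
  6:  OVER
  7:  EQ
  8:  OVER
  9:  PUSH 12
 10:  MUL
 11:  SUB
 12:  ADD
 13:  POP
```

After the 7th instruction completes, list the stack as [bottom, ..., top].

[72, 0]

PUSH 72 → 72
DUP     → 72 72
NEG     → 72 -72
DUP     → 72 -72 -72
EQ      → 72 1
OVER    → 72 1 72
EQ      → 72 0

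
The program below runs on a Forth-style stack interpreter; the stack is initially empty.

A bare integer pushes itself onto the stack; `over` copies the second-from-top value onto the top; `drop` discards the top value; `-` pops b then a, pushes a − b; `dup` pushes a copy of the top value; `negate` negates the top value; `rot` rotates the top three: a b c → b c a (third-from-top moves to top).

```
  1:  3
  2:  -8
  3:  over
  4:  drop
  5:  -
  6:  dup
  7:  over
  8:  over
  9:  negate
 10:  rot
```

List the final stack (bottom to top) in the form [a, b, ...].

[11, 11, -11, 11]

3      : 3
-8     : 3 -8
over   : 3 -8 3
drop   : 3 -8
-      : 11
dup    : 11 11
over   : 11 11 11
over   : 11 11 11 11
negate : 11 11 11 -11
rot    : 11 11 -11 11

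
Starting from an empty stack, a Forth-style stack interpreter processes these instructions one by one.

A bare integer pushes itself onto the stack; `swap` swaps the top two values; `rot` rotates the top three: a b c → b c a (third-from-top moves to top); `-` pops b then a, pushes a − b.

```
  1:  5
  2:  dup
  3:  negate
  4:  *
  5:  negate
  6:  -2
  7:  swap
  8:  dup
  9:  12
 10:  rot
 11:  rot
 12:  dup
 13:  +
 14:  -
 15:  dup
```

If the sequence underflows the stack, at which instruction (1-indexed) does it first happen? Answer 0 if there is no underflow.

5      -> 5
dup    -> 5 5
negate -> 5 -5
*      -> -25
negate -> 25
-2     -> 25 -2
swap   -> -2 25
dup    -> -2 25 25
12     -> -2 25 25 12
rot    -> -2 25 12 25
rot    -> -2 12 25 25
dup    -> -2 12 25 25 25
+      -> -2 12 25 50
-      -> -2 12 -25
dup    -> -2 12 -25 -25

0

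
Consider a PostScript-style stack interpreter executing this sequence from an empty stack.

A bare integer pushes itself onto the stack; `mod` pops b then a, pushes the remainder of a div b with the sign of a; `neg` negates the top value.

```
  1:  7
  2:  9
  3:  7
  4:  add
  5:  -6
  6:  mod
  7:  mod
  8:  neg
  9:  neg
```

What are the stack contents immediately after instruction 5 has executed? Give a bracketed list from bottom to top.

[7, 16, -6]

7   → 7
9   → 7 9
7   → 7 9 7
add → 7 16
-6  → 7 16 -6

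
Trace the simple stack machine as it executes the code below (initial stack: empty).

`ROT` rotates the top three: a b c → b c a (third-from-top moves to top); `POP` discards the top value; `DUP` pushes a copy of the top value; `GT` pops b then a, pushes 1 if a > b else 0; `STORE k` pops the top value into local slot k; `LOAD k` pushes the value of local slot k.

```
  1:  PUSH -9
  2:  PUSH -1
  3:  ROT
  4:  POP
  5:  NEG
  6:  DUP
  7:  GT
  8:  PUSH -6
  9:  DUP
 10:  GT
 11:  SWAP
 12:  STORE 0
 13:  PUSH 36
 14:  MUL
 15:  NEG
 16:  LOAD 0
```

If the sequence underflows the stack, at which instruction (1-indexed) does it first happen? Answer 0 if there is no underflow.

3

PUSH -9  [-9]
PUSH -1  [-9, -1]
ROT  — needs 3 operands, stack has 2 → underflow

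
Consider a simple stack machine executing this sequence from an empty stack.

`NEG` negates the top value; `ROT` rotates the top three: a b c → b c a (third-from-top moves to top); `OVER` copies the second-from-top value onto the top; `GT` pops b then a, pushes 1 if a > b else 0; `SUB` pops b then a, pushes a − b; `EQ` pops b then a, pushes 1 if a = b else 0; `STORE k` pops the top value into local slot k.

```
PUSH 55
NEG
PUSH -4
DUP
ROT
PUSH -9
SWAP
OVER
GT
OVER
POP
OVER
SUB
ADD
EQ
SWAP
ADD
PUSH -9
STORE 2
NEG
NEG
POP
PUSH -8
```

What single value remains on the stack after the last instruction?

PUSH 55 → 55
NEG     → -55
PUSH -4 → -55 -4
DUP     → -55 -4 -4
ROT     → -4 -4 -55
PUSH -9 → -4 -4 -55 -9
SWAP    → -4 -4 -9 -55
OVER    → -4 -4 -9 -55 -9
GT      → -4 -4 -9 0
OVER    → -4 -4 -9 0 -9
POP     → -4 -4 -9 0
OVER    → -4 -4 -9 0 -9
SUB     → -4 -4 -9 9
ADD     → -4 -4 0
EQ      → -4 0
SWAP    → 0 -4
ADD     → -4
PUSH -9 → -4 -9
STORE 2 → -4
NEG     → 4
NEG     → -4
POP     → (empty)
PUSH -8 → -8

-8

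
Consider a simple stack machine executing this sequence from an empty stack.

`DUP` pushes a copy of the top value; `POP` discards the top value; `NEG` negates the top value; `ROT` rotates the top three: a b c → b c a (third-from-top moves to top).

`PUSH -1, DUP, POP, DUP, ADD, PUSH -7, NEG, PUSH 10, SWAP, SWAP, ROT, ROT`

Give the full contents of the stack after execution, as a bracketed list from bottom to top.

[10, -2, 7]

PUSH -1 -> [-1]
DUP     -> [-1, -1]
POP     -> [-1]
DUP     -> [-1, -1]
ADD     -> [-2]
PUSH -7 -> [-2, -7]
NEG     -> [-2, 7]
PUSH 10 -> [-2, 7, 10]
SWAP    -> [-2, 10, 7]
SWAP    -> [-2, 7, 10]
ROT     -> [7, 10, -2]
ROT     -> [10, -2, 7]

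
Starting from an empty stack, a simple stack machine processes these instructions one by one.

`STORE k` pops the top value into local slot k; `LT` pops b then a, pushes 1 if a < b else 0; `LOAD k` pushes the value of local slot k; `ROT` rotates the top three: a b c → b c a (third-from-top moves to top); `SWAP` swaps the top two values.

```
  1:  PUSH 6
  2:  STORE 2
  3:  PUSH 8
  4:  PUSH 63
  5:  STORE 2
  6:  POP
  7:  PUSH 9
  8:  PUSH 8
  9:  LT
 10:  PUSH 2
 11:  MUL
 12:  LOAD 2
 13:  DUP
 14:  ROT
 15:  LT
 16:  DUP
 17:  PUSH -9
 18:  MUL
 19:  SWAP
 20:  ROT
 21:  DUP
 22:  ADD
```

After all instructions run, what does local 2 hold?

63

PUSH 6  -> 6
STORE 2 -> (empty)
PUSH 8  -> 8
PUSH 63 -> 8 63
STORE 2 -> 8
POP     -> (empty)
PUSH 9  -> 9
PUSH 8  -> 9 8
LT      -> 0
PUSH 2  -> 0 2
MUL     -> 0
LOAD 2  -> 0 63
DUP     -> 0 63 63
ROT     -> 63 63 0
LT      -> 63 0
DUP     -> 63 0 0
PUSH -9 -> 63 0 0 -9
MUL     -> 63 0 0
SWAP    -> 63 0 0
ROT     -> 0 0 63
DUP     -> 0 0 63 63
ADD     -> 0 0 126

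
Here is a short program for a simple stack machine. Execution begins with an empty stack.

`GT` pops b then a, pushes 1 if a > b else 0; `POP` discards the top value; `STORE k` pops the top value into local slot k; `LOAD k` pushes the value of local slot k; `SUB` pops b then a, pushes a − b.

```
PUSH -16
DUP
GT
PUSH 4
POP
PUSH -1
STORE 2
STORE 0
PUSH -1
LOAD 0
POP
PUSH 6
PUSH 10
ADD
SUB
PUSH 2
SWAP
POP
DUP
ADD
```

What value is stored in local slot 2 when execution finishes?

PUSH -16 -> [-16]
DUP      -> [-16, -16]
GT       -> [0]
PUSH 4   -> [0, 4]
POP      -> [0]
PUSH -1  -> [0, -1]
STORE 2  -> [0]
STORE 0  -> []
PUSH -1  -> [-1]
LOAD 0   -> [-1, 0]
POP      -> [-1]
PUSH 6   -> [-1, 6]
PUSH 10  -> [-1, 6, 10]
ADD      -> [-1, 16]
SUB      -> [-17]
PUSH 2   -> [-17, 2]
SWAP     -> [2, -17]
POP      -> [2]
DUP      -> [2, 2]
ADD      -> [4]

-1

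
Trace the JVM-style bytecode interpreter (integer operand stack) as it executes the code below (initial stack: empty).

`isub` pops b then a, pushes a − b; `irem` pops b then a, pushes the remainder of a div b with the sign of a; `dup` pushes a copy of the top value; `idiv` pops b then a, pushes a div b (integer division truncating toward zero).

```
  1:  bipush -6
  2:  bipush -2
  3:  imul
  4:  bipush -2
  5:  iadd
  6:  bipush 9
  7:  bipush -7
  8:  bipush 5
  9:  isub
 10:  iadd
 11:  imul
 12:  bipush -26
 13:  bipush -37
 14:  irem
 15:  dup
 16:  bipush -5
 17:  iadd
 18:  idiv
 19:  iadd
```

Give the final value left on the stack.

-30

bipush -6  : [-6]
bipush -2  : [-6, -2]
imul       : [12]
bipush -2  : [12, -2]
iadd       : [10]
bipush 9   : [10, 9]
bipush -7  : [10, 9, -7]
bipush 5   : [10, 9, -7, 5]
isub       : [10, 9, -12]
iadd       : [10, -3]
imul       : [-30]
bipush -26 : [-30, -26]
bipush -37 : [-30, -26, -37]
irem       : [-30, -26]
dup        : [-30, -26, -26]
bipush -5  : [-30, -26, -26, -5]
iadd       : [-30, -26, -31]
idiv       : [-30, 0]
iadd       : [-30]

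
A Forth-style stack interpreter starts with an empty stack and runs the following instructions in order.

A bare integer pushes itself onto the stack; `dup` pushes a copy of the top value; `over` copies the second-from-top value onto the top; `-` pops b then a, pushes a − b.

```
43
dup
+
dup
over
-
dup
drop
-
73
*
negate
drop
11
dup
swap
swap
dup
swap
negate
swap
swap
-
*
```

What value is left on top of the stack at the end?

242

43     → [43]
dup    → [43, 43]
+      → [86]
dup    → [86, 86]
over   → [86, 86, 86]
-      → [86, 0]
dup    → [86, 0, 0]
drop   → [86, 0]
-      → [86]
73     → [86, 73]
*      → [6278]
negate → [-6278]
drop   → []
11     → [11]
dup    → [11, 11]
swap   → [11, 11]
swap   → [11, 11]
dup    → [11, 11, 11]
swap   → [11, 11, 11]
negate → [11, 11, -11]
swap   → [11, -11, 11]
swap   → [11, 11, -11]
-      → [11, 22]
*      → [242]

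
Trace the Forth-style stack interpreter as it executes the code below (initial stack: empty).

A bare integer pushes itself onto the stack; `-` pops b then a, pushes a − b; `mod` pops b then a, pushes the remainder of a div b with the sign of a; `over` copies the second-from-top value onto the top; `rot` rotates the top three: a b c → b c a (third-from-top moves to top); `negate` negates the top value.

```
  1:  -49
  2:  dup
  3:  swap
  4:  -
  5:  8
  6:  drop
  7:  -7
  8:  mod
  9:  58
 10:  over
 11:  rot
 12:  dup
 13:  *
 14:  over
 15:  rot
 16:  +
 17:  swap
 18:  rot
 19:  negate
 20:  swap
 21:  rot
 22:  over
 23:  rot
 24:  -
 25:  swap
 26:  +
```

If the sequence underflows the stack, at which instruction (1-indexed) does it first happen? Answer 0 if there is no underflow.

-49    -> [-49]
dup    -> [-49, -49]
swap   -> [-49, -49]
-      -> [0]
8      -> [0, 8]
drop   -> [0]
-7     -> [0, -7]
mod    -> [0]
58     -> [0, 58]
over   -> [0, 58, 0]
rot    -> [58, 0, 0]
dup    -> [58, 0, 0, 0]
*      -> [58, 0, 0]
over   -> [58, 0, 0, 0]
rot    -> [58, 0, 0, 0]
+      -> [58, 0, 0]
swap   -> [58, 0, 0]
rot    -> [0, 0, 58]
negate -> [0, 0, -58]
swap   -> [0, -58, 0]
rot    -> [-58, 0, 0]
over   -> [-58, 0, 0, 0]
rot    -> [-58, 0, 0, 0]
-      -> [-58, 0, 0]
swap   -> [-58, 0, 0]
+      -> [-58, 0]

0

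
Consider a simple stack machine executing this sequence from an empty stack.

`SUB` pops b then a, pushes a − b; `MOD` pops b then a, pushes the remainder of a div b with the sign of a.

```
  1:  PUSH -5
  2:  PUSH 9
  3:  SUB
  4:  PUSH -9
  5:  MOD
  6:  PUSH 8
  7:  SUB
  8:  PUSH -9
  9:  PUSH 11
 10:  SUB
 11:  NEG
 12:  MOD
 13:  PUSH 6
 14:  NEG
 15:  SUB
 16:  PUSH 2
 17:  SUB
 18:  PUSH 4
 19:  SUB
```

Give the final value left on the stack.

PUSH -5 -> -5
PUSH 9  -> -5 9
SUB     -> -14
PUSH -9 -> -14 -9
MOD     -> -5
PUSH 8  -> -5 8
SUB     -> -13
PUSH -9 -> -13 -9
PUSH 11 -> -13 -9 11
SUB     -> -13 -20
NEG     -> -13 20
MOD     -> -13
PUSH 6  -> -13 6
NEG     -> -13 -6
SUB     -> -7
PUSH 2  -> -7 2
SUB     -> -9
PUSH 4  -> -9 4
SUB     -> -13

-13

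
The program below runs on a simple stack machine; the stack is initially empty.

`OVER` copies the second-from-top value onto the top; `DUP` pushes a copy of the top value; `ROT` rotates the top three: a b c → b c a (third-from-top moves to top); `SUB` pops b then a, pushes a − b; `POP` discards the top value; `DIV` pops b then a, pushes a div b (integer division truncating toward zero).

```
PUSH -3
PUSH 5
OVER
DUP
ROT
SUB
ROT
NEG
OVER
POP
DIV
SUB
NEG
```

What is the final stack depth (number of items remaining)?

1

PUSH -3  -3
PUSH 5   -3 5
OVER     -3 5 -3
DUP      -3 5 -3 -3
ROT      -3 -3 -3 5
SUB      -3 -3 -8
ROT      -3 -8 -3
NEG      -3 -8 3
OVER     -3 -8 3 -8
POP      -3 -8 3
DIV      -3 -2
SUB      -1
NEG      1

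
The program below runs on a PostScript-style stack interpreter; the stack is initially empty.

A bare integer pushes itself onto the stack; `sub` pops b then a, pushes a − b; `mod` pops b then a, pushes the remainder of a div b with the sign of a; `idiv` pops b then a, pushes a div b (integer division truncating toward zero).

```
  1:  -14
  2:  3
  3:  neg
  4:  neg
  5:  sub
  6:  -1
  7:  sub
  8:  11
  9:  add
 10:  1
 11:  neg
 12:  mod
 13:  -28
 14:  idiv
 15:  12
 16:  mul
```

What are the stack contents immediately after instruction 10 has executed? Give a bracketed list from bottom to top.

-14 : -14
3   : -14 3
neg : -14 -3
neg : -14 3
sub : -17
-1  : -17 -1
sub : -16
11  : -16 11
add : -5
1   : -5 1

[-5, 1]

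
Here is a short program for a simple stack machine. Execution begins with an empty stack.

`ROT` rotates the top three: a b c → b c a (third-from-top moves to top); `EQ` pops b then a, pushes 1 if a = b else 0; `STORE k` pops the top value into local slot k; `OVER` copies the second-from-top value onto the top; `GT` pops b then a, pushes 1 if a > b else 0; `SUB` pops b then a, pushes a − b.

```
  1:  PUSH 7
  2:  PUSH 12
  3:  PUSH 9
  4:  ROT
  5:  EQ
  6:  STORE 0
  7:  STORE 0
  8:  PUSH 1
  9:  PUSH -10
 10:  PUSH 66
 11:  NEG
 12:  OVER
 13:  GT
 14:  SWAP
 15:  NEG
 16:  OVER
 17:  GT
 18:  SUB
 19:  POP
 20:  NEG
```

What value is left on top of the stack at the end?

-1

PUSH 7   → 7
PUSH 12  → 7 12
PUSH 9   → 7 12 9
ROT      → 12 9 7
EQ       → 12 0
STORE 0  → 12
STORE 0  → (empty)
PUSH 1   → 1
PUSH -10 → 1 -10
PUSH 66  → 1 -10 66
NEG      → 1 -10 -66
OVER     → 1 -10 -66 -10
GT       → 1 -10 0
SWAP     → 1 0 -10
NEG      → 1 0 10
OVER     → 1 0 10 0
GT       → 1 0 1
SUB      → 1 -1
POP      → 1
NEG      → -1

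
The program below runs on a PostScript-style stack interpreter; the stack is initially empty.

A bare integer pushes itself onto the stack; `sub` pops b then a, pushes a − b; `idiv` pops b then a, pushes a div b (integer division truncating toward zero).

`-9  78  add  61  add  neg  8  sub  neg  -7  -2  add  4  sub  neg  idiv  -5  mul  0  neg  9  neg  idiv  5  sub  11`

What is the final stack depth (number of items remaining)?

-9   : -9
78   : -9 78
add  : 69
61   : 69 61
add  : 130
neg  : -130
8    : -130 8
sub  : -138
neg  : 138
-7   : 138 -7
-2   : 138 -7 -2
add  : 138 -9
4    : 138 -9 4
sub  : 138 -13
neg  : 138 13
idiv : 10
-5   : 10 -5
mul  : -50
0    : -50 0
neg  : -50 0
9    : -50 0 9
neg  : -50 0 -9
idiv : -50 0
5    : -50 0 5
sub  : -50 -5
11   : -50 -5 11

3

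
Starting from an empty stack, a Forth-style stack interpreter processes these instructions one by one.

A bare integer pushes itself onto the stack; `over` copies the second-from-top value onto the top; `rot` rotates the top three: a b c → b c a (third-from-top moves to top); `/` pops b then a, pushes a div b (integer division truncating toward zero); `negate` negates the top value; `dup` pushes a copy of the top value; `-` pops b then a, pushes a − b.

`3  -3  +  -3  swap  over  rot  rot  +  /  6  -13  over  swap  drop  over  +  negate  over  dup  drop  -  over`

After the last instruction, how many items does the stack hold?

4

3      : [3]
-3     : [3, -3]
+      : [0]
-3     : [0, -3]
swap   : [-3, 0]
over   : [-3, 0, -3]
rot    : [0, -3, -3]
rot    : [-3, -3, 0]
+      : [-3, -3]
/      : [1]
6      : [1, 6]
-13    : [1, 6, -13]
over   : [1, 6, -13, 6]
swap   : [1, 6, 6, -13]
drop   : [1, 6, 6]
over   : [1, 6, 6, 6]
+      : [1, 6, 12]
negate : [1, 6, -12]
over   : [1, 6, -12, 6]
dup    : [1, 6, -12, 6, 6]
drop   : [1, 6, -12, 6]
-      : [1, 6, -18]
over   : [1, 6, -18, 6]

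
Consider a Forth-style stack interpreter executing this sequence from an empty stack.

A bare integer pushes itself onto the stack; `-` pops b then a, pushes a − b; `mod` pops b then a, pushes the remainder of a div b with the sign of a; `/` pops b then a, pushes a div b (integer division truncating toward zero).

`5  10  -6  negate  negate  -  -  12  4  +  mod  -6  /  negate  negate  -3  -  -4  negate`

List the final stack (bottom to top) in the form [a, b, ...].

[4, 4]

5      → [5]
10     → [5, 10]
-6     → [5, 10, -6]
negate → [5, 10, 6]
negate → [5, 10, -6]
-      → [5, 16]
-      → [-11]
12     → [-11, 12]
4      → [-11, 12, 4]
+      → [-11, 16]
mod    → [-11]
-6     → [-11, -6]
/      → [1]
negate → [-1]
negate → [1]
-3     → [1, -3]
-      → [4]
-4     → [4, -4]
negate → [4, 4]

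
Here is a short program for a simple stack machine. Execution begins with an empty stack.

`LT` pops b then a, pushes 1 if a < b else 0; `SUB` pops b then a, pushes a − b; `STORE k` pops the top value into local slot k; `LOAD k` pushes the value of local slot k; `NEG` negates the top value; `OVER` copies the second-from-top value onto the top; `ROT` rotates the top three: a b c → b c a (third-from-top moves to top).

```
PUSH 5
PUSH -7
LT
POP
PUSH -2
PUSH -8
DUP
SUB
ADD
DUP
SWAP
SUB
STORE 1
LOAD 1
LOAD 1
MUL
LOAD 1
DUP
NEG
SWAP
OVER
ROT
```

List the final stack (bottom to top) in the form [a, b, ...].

PUSH 5  : 5
PUSH -7 : 5 -7
LT      : 0
POP     : (empty)
PUSH -2 : -2
PUSH -8 : -2 -8
DUP     : -2 -8 -8
SUB     : -2 0
ADD     : -2
DUP     : -2 -2
SWAP    : -2 -2
SUB     : 0
STORE 1 : (empty)
LOAD 1  : 0
LOAD 1  : 0 0
MUL     : 0
LOAD 1  : 0 0
DUP     : 0 0 0
NEG     : 0 0 0
SWAP    : 0 0 0
OVER    : 0 0 0 0
ROT     : 0 0 0 0

[0, 0, 0, 0]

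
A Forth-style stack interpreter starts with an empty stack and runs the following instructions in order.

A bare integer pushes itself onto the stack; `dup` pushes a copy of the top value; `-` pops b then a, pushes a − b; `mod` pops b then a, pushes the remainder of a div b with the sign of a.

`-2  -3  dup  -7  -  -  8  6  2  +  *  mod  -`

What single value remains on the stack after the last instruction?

5

-2   [-2]
-3   [-2, -3]
dup  [-2, -3, -3]
-7   [-2, -3, -3, -7]
-    [-2, -3, 4]
-    [-2, -7]
8    [-2, -7, 8]
6    [-2, -7, 8, 6]
2    [-2, -7, 8, 6, 2]
+    [-2, -7, 8, 8]
*    [-2, -7, 64]
mod  [-2, -7]
-    [5]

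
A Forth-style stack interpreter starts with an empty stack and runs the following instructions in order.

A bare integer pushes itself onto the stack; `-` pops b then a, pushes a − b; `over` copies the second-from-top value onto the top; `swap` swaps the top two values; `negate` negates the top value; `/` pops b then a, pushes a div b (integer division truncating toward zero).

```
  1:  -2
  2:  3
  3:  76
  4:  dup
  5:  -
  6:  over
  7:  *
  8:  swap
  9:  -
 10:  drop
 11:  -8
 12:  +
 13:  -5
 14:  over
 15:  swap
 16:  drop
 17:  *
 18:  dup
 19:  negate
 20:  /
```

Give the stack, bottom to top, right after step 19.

[100, -100]

-2     -> [-2]
3      -> [-2, 3]
76     -> [-2, 3, 76]
dup    -> [-2, 3, 76, 76]
-      -> [-2, 3, 0]
over   -> [-2, 3, 0, 3]
*      -> [-2, 3, 0]
swap   -> [-2, 0, 3]
-      -> [-2, -3]
drop   -> [-2]
-8     -> [-2, -8]
+      -> [-10]
-5     -> [-10, -5]
over   -> [-10, -5, -10]
swap   -> [-10, -10, -5]
drop   -> [-10, -10]
*      -> [100]
dup    -> [100, 100]
negate -> [100, -100]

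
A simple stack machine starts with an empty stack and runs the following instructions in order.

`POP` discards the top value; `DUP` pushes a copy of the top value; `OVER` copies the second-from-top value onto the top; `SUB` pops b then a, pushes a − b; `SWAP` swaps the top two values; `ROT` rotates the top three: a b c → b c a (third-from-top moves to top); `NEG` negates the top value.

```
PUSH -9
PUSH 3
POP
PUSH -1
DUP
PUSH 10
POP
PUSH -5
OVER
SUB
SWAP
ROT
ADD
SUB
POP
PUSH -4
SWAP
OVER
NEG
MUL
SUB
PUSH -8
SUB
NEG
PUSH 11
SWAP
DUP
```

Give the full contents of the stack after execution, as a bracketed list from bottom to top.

[11, -40, -40]

PUSH -9 → [-9]
PUSH 3  → [-9, 3]
POP     → [-9]
PUSH -1 → [-9, -1]
DUP     → [-9, -1, -1]
PUSH 10 → [-9, -1, -1, 10]
POP     → [-9, -1, -1]
PUSH -5 → [-9, -1, -1, -5]
OVER    → [-9, -1, -1, -5, -1]
SUB     → [-9, -1, -1, -4]
SWAP    → [-9, -1, -4, -1]
ROT     → [-9, -4, -1, -1]
ADD     → [-9, -4, -2]
SUB     → [-9, -2]
POP     → [-9]
PUSH -4 → [-9, -4]
SWAP    → [-4, -9]
OVER    → [-4, -9, -4]
NEG     → [-4, -9, 4]
MUL     → [-4, -36]
SUB     → [32]
PUSH -8 → [32, -8]
SUB     → [40]
NEG     → [-40]
PUSH 11 → [-40, 11]
SWAP    → [11, -40]
DUP     → [11, -40, -40]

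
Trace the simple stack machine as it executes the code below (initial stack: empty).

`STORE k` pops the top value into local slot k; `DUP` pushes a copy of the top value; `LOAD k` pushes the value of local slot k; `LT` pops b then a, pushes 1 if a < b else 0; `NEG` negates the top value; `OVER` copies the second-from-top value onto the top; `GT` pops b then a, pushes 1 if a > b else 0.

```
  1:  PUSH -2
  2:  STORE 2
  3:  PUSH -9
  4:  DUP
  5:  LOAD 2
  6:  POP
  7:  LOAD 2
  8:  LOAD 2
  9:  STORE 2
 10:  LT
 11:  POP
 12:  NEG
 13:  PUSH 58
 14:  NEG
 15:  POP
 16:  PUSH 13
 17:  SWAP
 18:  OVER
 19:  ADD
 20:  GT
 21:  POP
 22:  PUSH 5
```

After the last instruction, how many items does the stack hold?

1

PUSH -2  [-2]
STORE 2  []
PUSH -9  [-9]
DUP      [-9, -9]
LOAD 2   [-9, -9, -2]
POP      [-9, -9]
LOAD 2   [-9, -9, -2]
LOAD 2   [-9, -9, -2, -2]
STORE 2  [-9, -9, -2]
LT       [-9, 1]
POP      [-9]
NEG      [9]
PUSH 58  [9, 58]
NEG      [9, -58]
POP      [9]
PUSH 13  [9, 13]
SWAP     [13, 9]
OVER     [13, 9, 13]
ADD      [13, 22]
GT       [0]
POP      []
PUSH 5   [5]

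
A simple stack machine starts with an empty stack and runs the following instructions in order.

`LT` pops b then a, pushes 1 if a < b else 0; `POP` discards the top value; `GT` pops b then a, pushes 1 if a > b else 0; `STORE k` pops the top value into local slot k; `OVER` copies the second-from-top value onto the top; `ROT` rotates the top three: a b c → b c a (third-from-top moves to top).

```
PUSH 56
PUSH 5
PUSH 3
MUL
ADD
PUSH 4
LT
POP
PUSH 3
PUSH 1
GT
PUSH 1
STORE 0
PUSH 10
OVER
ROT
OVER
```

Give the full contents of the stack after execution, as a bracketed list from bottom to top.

PUSH 56 → 56
PUSH 5  → 56 5
PUSH 3  → 56 5 3
MUL     → 56 15
ADD     → 71
PUSH 4  → 71 4
LT      → 0
POP     → (empty)
PUSH 3  → 3
PUSH 1  → 3 1
GT      → 1
PUSH 1  → 1 1
STORE 0 → 1
PUSH 10 → 1 10
OVER    → 1 10 1
ROT     → 10 1 1
OVER    → 10 1 1 1

[10, 1, 1, 1]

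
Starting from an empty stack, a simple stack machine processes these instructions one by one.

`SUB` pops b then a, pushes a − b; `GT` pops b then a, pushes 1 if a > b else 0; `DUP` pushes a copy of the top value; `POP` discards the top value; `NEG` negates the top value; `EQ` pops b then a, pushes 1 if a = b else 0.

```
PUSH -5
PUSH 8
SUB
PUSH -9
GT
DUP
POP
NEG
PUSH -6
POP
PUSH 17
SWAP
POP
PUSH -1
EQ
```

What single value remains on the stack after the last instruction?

PUSH -5  [-5]
PUSH 8   [-5, 8]
SUB      [-13]
PUSH -9  [-13, -9]
GT       [0]
DUP      [0, 0]
POP      [0]
NEG      [0]
PUSH -6  [0, -6]
POP      [0]
PUSH 17  [0, 17]
SWAP     [17, 0]
POP      [17]
PUSH -1  [17, -1]
EQ       [0]

0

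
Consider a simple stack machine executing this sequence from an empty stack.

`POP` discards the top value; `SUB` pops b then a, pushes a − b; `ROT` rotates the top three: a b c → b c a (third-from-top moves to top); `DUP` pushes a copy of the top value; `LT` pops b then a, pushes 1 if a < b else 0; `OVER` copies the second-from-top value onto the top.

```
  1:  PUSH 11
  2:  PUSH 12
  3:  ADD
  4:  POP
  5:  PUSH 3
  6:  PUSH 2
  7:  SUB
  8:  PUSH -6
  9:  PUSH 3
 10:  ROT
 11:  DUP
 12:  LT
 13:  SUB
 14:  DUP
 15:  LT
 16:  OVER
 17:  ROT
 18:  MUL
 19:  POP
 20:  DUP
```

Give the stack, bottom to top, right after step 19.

[0]

PUSH 11 : 11
PUSH 12 : 11 12
ADD     : 23
POP     : (empty)
PUSH 3  : 3
PUSH 2  : 3 2
SUB     : 1
PUSH -6 : 1 -6
PUSH 3  : 1 -6 3
ROT     : -6 3 1
DUP     : -6 3 1 1
LT      : -6 3 0
SUB     : -6 3
DUP     : -6 3 3
LT      : -6 0
OVER    : -6 0 -6
ROT     : 0 -6 -6
MUL     : 0 36
POP     : 0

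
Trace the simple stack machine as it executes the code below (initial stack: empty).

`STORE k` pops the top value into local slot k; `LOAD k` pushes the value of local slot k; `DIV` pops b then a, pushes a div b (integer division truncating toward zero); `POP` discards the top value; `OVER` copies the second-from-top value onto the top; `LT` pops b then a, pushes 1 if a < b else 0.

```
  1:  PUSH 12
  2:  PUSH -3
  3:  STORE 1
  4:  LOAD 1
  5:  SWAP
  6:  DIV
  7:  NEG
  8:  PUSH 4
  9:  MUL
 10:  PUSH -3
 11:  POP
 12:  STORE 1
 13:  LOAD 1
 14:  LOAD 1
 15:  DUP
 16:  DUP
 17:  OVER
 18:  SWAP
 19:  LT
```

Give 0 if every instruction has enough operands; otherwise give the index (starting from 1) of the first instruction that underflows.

PUSH 12  12
PUSH -3  12 -3
STORE 1  12
LOAD 1   12 -3
SWAP     -3 12
DIV      0
NEG      0
PUSH 4   0 4
MUL      0
PUSH -3  0 -3
POP      0
STORE 1  (empty)
LOAD 1   0
LOAD 1   0 0
DUP      0 0 0
DUP      0 0 0 0
OVER     0 0 0 0 0
SWAP     0 0 0 0 0
LT       0 0 0 0

0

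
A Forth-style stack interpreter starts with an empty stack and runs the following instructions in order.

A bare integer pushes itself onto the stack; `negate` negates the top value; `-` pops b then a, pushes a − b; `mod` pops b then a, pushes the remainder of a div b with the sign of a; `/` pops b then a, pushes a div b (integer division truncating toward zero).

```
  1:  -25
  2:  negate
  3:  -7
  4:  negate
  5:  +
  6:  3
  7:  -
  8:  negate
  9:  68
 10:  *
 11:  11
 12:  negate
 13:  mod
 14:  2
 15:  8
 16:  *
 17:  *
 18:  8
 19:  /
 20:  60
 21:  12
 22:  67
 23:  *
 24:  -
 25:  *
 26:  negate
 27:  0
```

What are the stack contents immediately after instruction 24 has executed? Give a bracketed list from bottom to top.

[-6, -744]

-25    -> [-25]
negate -> [25]
-7     -> [25, -7]
negate -> [25, 7]
+      -> [32]
3      -> [32, 3]
-      -> [29]
negate -> [-29]
68     -> [-29, 68]
*      -> [-1972]
11     -> [-1972, 11]
negate -> [-1972, -11]
mod    -> [-3]
2      -> [-3, 2]
8      -> [-3, 2, 8]
*      -> [-3, 16]
*      -> [-48]
8      -> [-48, 8]
/      -> [-6]
60     -> [-6, 60]
12     -> [-6, 60, 12]
67     -> [-6, 60, 12, 67]
*      -> [-6, 60, 804]
-      -> [-6, -744]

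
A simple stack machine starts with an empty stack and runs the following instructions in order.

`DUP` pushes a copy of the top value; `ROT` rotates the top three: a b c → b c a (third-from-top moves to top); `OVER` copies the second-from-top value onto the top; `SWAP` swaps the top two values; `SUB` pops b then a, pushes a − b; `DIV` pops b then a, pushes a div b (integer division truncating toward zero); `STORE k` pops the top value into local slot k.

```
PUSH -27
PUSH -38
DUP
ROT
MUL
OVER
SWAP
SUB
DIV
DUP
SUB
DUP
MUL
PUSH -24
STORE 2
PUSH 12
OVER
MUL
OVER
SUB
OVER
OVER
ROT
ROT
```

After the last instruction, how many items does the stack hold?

PUSH -27 -> [-27]
PUSH -38 -> [-27, -38]
DUP      -> [-27, -38, -38]
ROT      -> [-38, -38, -27]
MUL      -> [-38, 1026]
OVER     -> [-38, 1026, -38]
SWAP     -> [-38, -38, 1026]
SUB      -> [-38, -1064]
DIV      -> [0]
DUP      -> [0, 0]
SUB      -> [0]
DUP      -> [0, 0]
MUL      -> [0]
PUSH -24 -> [0, -24]
STORE 2  -> [0]
PUSH 12  -> [0, 12]
OVER     -> [0, 12, 0]
MUL      -> [0, 0]
OVER     -> [0, 0, 0]
SUB      -> [0, 0]
OVER     -> [0, 0, 0]
OVER     -> [0, 0, 0, 0]
ROT      -> [0, 0, 0, 0]
ROT      -> [0, 0, 0, 0]

4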